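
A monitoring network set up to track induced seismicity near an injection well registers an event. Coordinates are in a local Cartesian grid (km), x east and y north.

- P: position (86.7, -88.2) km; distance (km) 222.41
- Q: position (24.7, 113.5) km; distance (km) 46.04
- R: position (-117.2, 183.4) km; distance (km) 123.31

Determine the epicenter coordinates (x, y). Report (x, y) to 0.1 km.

-20.8 km east, 106.5 km north

Circle about each station: (x − 86.7)² + (y + 88.2)² = 222.41²; (x − 24.7)² + (y − 113.5)² = 46.04²; (x + 117.2)² + (y − 183.4)² = 123.31².
Subtracting pairs of circle equations eliminates x²+y² and gives linear equations (the radical axes):
-124.0 x + 403.4 y = 45542.74
-407.8 x + 543.2 y = 66336.12
Solving the 2×2 system: x ≈ -20.8, y ≈ 106.5 km.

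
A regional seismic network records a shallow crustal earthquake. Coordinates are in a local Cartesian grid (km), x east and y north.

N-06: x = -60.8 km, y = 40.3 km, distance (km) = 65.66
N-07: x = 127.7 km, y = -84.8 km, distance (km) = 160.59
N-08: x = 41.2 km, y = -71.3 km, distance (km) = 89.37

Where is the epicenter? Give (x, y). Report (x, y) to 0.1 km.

-5.5 km east, 4.9 km north

Circle about each station: (x + 60.8)² + (y − 40.3)² = 65.66²; (x − 127.7)² + (y + 84.8)² = 160.59²; (x − 41.2)² + (y + 71.3)² = 89.37².
Subtracting pairs of circle equations eliminates x²+y² and gives linear equations (the radical axes):
377.0 x − 250.2 y = -3300.31
204.0 x − 223.2 y = -2215.36
Solving the 2×2 system: x ≈ -5.5, y ≈ 4.9 km.
Check against N-06 (with the unrounded x, y): √((x + 60.8)²+(y − 40.3)²) = 65.66 ≈ 65.66 km. ✓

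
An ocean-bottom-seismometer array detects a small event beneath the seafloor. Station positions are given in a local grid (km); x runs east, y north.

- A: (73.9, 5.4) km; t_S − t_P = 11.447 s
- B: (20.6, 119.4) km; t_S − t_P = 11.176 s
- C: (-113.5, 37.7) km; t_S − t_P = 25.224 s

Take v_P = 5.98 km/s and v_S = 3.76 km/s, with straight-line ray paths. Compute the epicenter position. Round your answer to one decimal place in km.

Distance from S−P lag: d = Δt · v_P v_S / (v_P − v_S) = Δt · (5.98·3.76)/(5.98−3.76) ≈ 10.1283·Δt.
So d_A = 115.94, d_B = 113.19, d_C = 255.48 km.
Circle about each station: (x − 73.9)² + (y − 5.4)² = 115.94²; (x − 20.6)² + (y − 119.4)² = 113.19²; (x + 113.5)² + (y − 37.7)² = 255.48².
Subtracting the A equation from the B and C equations removes the quadratic terms:
-106.6 x + 228.0 y = 9820.46
-374.8 x + 64.6 y = -43014.78
Solving the 2×2 system: x ≈ 132.9, y ≈ 105.2 km.

132.9 km east, 105.2 km north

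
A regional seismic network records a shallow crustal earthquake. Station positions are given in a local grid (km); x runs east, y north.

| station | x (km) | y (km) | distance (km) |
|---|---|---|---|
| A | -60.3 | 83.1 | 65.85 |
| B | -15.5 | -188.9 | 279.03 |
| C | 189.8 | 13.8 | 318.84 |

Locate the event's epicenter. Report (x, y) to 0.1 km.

Circle about each station: (x + 60.3)² + (y − 83.1)² = 65.85²; (x + 15.5)² + (y + 188.9)² = 279.03²; (x − 189.8)² + (y − 13.8)² = 318.84².
Subtracting the A equation from the B and C equations removes the quadratic terms:
89.6 x − 544.0 y = -48139.76
500.2 x − 138.6 y = -71649.94
Solving the 2×2 system: x ≈ -124.4, y ≈ 68.0 km.

x ≈ -124.4 km, y ≈ 68.0 km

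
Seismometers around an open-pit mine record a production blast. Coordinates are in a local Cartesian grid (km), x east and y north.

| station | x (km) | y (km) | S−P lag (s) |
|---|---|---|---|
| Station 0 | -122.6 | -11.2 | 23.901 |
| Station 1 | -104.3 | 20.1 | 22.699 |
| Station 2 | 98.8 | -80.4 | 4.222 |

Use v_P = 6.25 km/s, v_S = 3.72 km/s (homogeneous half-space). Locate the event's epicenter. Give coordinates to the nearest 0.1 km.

Distance from S−P lag: d = Δt · v_P v_S / (v_P − v_S) = Δt · (6.25·3.72)/(6.25−3.72) ≈ 9.1897·Δt.
So d_Station 0 = 219.64, d_Station 1 = 208.60, d_Station 2 = 38.80 km.
Circle about each station: (x + 122.6)² + (y + 11.2)² = 219.64²; (x + 104.3)² + (y − 20.1)² = 208.60²; (x − 98.8)² + (y + 80.4)² = 38.80².
Subtracting pairs of circle equations eliminates x²+y² and gives linear equations (the radical axes):
36.6 x + 62.6 y = 854.07
442.8 x − 138.4 y = 47805.69
Solving the 2×2 system: x ≈ 94.9, y ≈ -41.8 km.
Check against Station 0 (with the unrounded x, y): √((x + 122.6)²+(y + 11.2)²) = 219.63 ≈ 219.64 km. ✓

94.9 km east, -41.8 km north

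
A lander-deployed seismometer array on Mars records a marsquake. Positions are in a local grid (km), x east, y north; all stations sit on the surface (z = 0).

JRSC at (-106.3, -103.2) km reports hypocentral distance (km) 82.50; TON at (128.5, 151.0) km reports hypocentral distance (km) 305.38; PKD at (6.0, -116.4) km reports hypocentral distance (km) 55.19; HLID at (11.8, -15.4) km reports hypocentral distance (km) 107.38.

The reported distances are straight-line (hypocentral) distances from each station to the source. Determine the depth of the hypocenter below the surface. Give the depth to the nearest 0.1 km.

depth ≈ 37.6 km

Each station gives a sphere (x−x_i)² + (y−y_i)² + z² = d_i² (stations at z=0).
Subtracting the JRSC sphere from TON and PKD: z² cancels, leaving linear equations in x and y:
469.6 x + 508.4 y = -69087.37
224.6 x − 26.4 y = -4604.66
Solving: x ≈ -32.902, y ≈ -105.500 km (keep extra digits for the depth step; rounded: -32.9, -105.5).
Then from the JRSC sphere: z² = 82.50² − (x + 106.3)² − (y + 103.2)² with x = -32.902, y = -105.500, so z ≈ 37.599 ≈ 37.6 km.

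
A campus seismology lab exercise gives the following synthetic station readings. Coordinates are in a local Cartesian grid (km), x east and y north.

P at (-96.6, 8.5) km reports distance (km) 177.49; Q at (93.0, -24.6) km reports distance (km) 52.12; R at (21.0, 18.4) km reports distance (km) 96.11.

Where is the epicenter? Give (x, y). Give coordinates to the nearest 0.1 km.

Circle about each station: (x + 96.6)² + (y − 8.5)² = 177.49²; (x − 93.0)² + (y + 24.6)² = 52.12²; (x − 21.0)² + (y − 18.4)² = 96.11².
Subtracting the P equation from the Q and R equations removes the quadratic terms:
379.2 x − 66.2 y = 28636.56
235.2 x + 19.8 y = 13641.32
Solving the 2×2 system: x ≈ 63.7, y ≈ -67.7 km.
Check against P (with the unrounded x, y): √((x + 96.6)²+(y − 8.5)²) = 177.49 ≈ 177.49 km. ✓

(63.7, -67.7)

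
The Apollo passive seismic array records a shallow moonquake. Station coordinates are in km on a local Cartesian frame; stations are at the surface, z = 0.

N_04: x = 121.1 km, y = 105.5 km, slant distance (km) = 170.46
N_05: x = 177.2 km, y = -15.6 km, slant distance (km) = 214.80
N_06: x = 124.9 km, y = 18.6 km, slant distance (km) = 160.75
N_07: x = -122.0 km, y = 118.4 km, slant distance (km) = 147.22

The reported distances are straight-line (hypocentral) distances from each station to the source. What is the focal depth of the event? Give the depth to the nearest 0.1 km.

Each station gives a sphere (x−x_i)² + (y−y_i)² + z² = d_i² (stations at z=0).
Subtracting the N_04 sphere from N_05 and N_06: z² cancels, leaving linear equations in x and y:
112.2 x − 242.2 y = -11234.69
7.6 x − 173.8 y = -6633.44
Solving: x ≈ -19.591, y ≈ 37.310 km (keep extra digits for the depth step; rounded: -19.6, 37.3).
Then from the N_04 sphere: z² = 170.46² − (x − 121.1)² − (y − 105.5)² with x = -19.591, y = 37.310, so z ≈ 67.917 ≈ 67.9 km.

67.9 km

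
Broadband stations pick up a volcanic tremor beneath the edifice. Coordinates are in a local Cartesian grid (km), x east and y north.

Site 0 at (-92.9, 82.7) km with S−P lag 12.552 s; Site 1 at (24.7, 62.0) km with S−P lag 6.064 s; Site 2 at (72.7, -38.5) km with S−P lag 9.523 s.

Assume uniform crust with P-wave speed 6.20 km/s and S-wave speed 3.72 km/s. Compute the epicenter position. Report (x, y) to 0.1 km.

Distance from S−P lag: d = Δt · v_P v_S / (v_P − v_S) = Δt · (6.20·3.72)/(6.20−3.72) ≈ 9.3000·Δt.
So d_Site 0 = 116.73, d_Site 1 = 56.40, d_Site 2 = 88.56 km.
Circle about each station: (x + 92.9)² + (y − 82.7)² = 116.73²; (x − 24.7)² + (y − 62.0)² = 56.40²; (x − 72.7)² + (y + 38.5)² = 88.56².
Subtracting pairs of circle equations eliminates x²+y² and gives linear equations (the radical axes):
235.2 x − 41.4 y = -570.68
331.2 x − 242.4 y = -2919.14
Solving the 2×2 system: x ≈ -0.4, y ≈ 11.5 km.

(-0.4, 11.5)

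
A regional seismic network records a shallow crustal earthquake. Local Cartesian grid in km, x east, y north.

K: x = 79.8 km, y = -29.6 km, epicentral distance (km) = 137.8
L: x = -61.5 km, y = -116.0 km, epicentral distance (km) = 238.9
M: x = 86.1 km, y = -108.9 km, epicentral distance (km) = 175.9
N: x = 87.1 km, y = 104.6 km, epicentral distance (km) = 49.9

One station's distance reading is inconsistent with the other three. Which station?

M

Solve using three stations at a time. Using K, L, N (subtract circle equations pairwise → linear system) gives (x, y) ≈ (37.3, 101.5).
Distances from that point to each station vs reported:
  K: calculated 137.8 vs reported 137.8 → residual 0.0 km
  L: calculated 238.9 vs reported 238.9 → residual 0.0 km
  M: calculated 216.0 vs reported 175.9 → residual 40.1 km
  N: calculated 49.8 vs reported 49.9 → residual 0.1 km
K, L, N are mutually consistent (residuals ≈ 0); M is off by 40.1 km.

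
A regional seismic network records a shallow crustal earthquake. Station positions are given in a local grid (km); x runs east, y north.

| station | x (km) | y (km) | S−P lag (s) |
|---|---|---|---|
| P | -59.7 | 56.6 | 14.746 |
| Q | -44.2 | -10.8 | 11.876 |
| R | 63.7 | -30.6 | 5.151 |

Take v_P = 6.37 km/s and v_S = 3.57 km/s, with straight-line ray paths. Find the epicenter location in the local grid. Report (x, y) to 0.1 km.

(50.2, 9.0)

Distance from S−P lag: d = Δt · v_P v_S / (v_P − v_S) = Δt · (6.37·3.57)/(6.37−3.57) ≈ 8.1217·Δt.
So d_P = 119.76, d_Q = 96.45, d_R = 41.84 km.
Circle about each station: (x + 59.7)² + (y − 56.6)² = 119.76²; (x + 44.2)² + (y + 10.8)² = 96.45²; (x − 63.7)² + (y + 30.6)² = 41.84².
Subtracting the P equation from the Q and R equations removes the quadratic terms:
31.0 x − 134.8 y = 342.49
246.8 x − 174.4 y = 10818.27
Solving the 2×2 system: x ≈ 50.2, y ≈ 9.0 km.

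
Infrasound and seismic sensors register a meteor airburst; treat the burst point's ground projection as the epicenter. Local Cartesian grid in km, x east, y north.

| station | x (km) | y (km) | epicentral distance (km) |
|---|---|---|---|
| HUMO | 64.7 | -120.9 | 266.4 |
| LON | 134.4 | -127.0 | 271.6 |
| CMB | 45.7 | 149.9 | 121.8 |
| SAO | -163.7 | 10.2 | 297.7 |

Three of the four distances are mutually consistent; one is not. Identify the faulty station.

Solve using three stations at a time. Using HUMO, LON, SAO (subtract circle equations pairwise → linear system) gives (x, y) ≈ (102.8, 142.7).
Distances from that point to each station vs reported:
  HUMO: calculated 266.3 vs reported 266.4 → residual 0.1 km
  LON: calculated 271.5 vs reported 271.6 → residual 0.1 km
  CMB: calculated 57.6 vs reported 121.8 → residual 64.2 km
  SAO: calculated 297.6 vs reported 297.7 → residual 0.1 km
HUMO, LON, SAO are mutually consistent (residuals ≈ 0); CMB is off by 64.2 km.

CMB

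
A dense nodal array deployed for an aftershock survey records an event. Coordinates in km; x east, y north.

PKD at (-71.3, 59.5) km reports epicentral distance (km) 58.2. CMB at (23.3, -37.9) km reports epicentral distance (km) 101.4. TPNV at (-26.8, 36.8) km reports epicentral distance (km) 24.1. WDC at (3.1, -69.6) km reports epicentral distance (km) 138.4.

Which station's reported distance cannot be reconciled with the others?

WDC

Solve using three stations at a time. Using PKD, CMB, TPNV (subtract circle equations pairwise → linear system) gives (x, y) ≈ (-13.1, 56.8).
Distances from that point to each station vs reported:
  PKD: calculated 58.2 vs reported 58.2 → residual 0.0 km
  CMB: calculated 101.4 vs reported 101.4 → residual 0.0 km
  TPNV: calculated 24.2 vs reported 24.1 → residual 0.1 km
  WDC: calculated 127.4 vs reported 138.4 → residual 11.0 km
PKD, CMB, TPNV are mutually consistent (residuals ≈ 0); WDC is off by 11.0 km.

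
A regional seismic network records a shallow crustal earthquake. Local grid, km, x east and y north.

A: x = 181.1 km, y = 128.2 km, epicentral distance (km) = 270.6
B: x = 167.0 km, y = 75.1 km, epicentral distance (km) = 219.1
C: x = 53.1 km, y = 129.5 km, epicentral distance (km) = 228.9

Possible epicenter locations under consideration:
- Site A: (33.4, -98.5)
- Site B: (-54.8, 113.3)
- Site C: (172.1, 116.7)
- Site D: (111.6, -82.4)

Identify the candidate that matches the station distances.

Site A

For each candidate, compare |candidate − station| to the reported distance:
Site A: residuals A 0.0, B 0.0, C 0.1 → max 0.1 km
Site B: residuals A 34.2, B 6.0, C 119.8 → max 119.8 km
Site C: residuals A 256.0, B 177.2, C 109.2 → max 256.0 km
Site D: residuals A 48.8, B 52.1, C 9.1 → max 52.1 km
Only Site A has all residuals ≈ 0.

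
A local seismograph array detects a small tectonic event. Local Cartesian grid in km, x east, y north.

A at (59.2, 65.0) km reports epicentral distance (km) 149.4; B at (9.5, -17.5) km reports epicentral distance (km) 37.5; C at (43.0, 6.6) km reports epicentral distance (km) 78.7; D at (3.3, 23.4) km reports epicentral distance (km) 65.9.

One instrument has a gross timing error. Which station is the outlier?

A

Solve using three stations at a time. Using B, C, D (subtract circle equations pairwise → linear system) gives (x, y) ≈ (-22.3, -37.3).
Distances from that point to each station vs reported:
  A: calculated 130.8 vs reported 149.4 → residual 18.6 km
  B: calculated 37.5 vs reported 37.5 → residual 0.0 km
  C: calculated 78.7 vs reported 78.7 → residual 0.0 km
  D: calculated 65.9 vs reported 65.9 → residual 0.0 km
B, C, D are mutually consistent (residuals ≈ 0); A is off by 18.6 km.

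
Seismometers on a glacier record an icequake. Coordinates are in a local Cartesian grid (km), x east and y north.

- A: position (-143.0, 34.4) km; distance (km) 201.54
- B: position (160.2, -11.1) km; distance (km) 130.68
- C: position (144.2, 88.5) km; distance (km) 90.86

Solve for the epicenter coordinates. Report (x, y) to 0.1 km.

Circle about each station: (x + 143.0)² + (y − 34.4)² = 201.54²; (x − 160.2)² + (y + 11.1)² = 130.68²; (x − 144.2)² + (y − 88.5)² = 90.86².
Subtracting the A equation from the B and C equations removes the quadratic terms:
606.4 x − 91.0 y = 27696.00
574.4 x + 108.2 y = 39356.36
Solving the 2×2 system: x ≈ 55.8, y ≈ 67.5 km.

(55.8, 67.5)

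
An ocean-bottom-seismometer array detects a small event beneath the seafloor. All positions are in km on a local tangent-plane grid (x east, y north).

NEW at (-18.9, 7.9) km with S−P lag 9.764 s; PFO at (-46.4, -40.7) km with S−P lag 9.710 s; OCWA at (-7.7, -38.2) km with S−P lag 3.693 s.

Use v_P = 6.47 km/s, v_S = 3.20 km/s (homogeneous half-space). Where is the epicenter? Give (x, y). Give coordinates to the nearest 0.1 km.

15.0 km east, -43.8 km north

Distance from S−P lag: d = Δt · v_P v_S / (v_P − v_S) = Δt · (6.47·3.20)/(6.47−3.20) ≈ 6.3315·Δt.
So d_NEW = 61.82, d_PFO = 61.48, d_OCWA = 23.38 km.
Circle about each station: (x + 18.9)² + (y − 7.9)² = 61.82²; (x + 46.4)² + (y + 40.7)² = 61.48²; (x + 7.7)² + (y + 38.2)² = 23.38².
Subtracting the NEW equation from the PFO and OCWA equations removes the quadratic terms:
-55.0 x − 97.2 y = 3431.75
22.4 x − 92.2 y = 4374.00
Solving the 2×2 system: x ≈ 15.0, y ≈ -43.8 km.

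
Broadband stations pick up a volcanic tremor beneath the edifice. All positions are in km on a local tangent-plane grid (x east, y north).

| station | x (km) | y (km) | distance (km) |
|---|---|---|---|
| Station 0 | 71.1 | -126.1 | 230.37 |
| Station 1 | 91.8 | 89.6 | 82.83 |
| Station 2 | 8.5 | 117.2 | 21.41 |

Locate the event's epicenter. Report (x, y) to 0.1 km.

(9.2, 95.8)

Circle about each station: (x − 71.1)² + (y + 126.1)² = 230.37²; (x − 91.8)² + (y − 89.6)² = 82.83²; (x − 8.5)² + (y − 117.2)² = 21.41².
Subtracting pairs of circle equations eliminates x²+y² and gives linear equations (the radical axes):
41.4 x + 431.4 y = 41708.51
-125.2 x + 486.6 y = 45463.62
Solving the 2×2 system: x ≈ 9.2, y ≈ 95.8 km.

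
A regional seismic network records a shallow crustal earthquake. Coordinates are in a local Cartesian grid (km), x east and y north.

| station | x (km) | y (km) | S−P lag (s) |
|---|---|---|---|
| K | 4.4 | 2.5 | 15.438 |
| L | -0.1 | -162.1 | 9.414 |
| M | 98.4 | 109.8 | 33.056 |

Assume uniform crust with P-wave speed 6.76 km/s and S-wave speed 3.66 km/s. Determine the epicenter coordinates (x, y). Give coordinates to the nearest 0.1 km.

Distance from S−P lag: d = Δt · v_P v_S / (v_P − v_S) = Δt · (6.76·3.66)/(6.76−3.66) ≈ 7.9812·Δt.
So d_K = 123.21, d_L = 75.13, d_M = 263.83 km.
Circle about each station: (x − 4.4)² + (y − 2.5)² = 123.21²; (x + 0.1)² + (y + 162.1)² = 75.13²; (x − 98.4)² + (y − 109.8)² = 263.83².
Subtracting the K equation from the L and M equations removes the quadratic terms:
-9.0 x − 329.2 y = 35787.00
188.0 x + 214.6 y = -32712.57
Solving the 2×2 system: x ≈ -51.5, y ≈ -107.3 km.

x ≈ -51.5 km, y ≈ -107.3 km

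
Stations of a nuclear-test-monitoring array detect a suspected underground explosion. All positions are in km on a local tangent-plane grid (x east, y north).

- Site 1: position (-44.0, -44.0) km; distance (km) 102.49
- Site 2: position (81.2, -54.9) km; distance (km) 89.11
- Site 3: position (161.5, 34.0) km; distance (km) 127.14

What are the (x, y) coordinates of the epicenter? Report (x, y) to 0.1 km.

x ≈ 35.0 km, y ≈ 21.3 km

Circle about each station: (x + 44.0)² + (y + 44.0)² = 102.49²; (x − 81.2)² + (y + 54.9)² = 89.11²; (x − 161.5)² + (y − 34.0)² = 127.14².
Subtracting pairs of circle equations eliminates x²+y² and gives linear equations (the radical axes):
250.4 x − 21.8 y = 8299.06
411.0 x + 156.0 y = 17705.87
Solving the 2×2 system: x ≈ 35.0, y ≈ 21.3 km.
Check against Site 1 (with the unrounded x, y): √((x + 44.0)²+(y + 44.0)²) = 102.49 ≈ 102.49 km. ✓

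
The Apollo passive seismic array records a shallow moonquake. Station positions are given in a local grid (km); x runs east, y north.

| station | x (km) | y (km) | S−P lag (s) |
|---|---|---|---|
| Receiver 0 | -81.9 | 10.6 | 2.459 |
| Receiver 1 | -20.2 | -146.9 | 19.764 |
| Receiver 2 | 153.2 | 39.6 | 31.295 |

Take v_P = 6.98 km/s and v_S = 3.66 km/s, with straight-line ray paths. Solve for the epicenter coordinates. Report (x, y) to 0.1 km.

Distance from S−P lag: d = Δt · v_P v_S / (v_P − v_S) = Δt · (6.98·3.66)/(6.98−3.66) ≈ 7.6948·Δt.
So d_Receiver 0 = 18.92, d_Receiver 1 = 152.08, d_Receiver 2 = 240.81 km.
Circle about each station: (x + 81.9)² + (y − 10.6)² = 18.92²; (x + 20.2)² + (y + 146.9)² = 152.08²; (x − 153.2)² + (y − 39.6)² = 240.81².
Subtracting pairs of circle equations eliminates x²+y² and gives linear equations (the radical axes):
123.4 x − 315.0 y = -7602.68
470.2 x + 58.0 y = -39413.06
Solving the 2×2 system: x ≈ -82.8, y ≈ -8.3 km.

-82.8 km east, -8.3 km north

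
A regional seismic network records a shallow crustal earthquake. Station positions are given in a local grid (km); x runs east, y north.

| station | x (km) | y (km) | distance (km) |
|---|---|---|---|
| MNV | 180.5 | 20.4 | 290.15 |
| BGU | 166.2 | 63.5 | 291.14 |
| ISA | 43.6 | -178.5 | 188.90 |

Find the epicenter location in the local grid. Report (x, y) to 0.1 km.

(-99.6, -55.3)

Circle about each station: (x − 180.5)² + (y − 20.4)² = 290.15²; (x − 166.2)² + (y − 63.5)² = 291.14²; (x − 43.6)² + (y + 178.5)² = 188.90².
Subtracting the MNV equation from the BGU and ISA equations removes the quadratic terms:
-28.6 x + 86.2 y = -1917.20
-273.8 x − 397.8 y = 49270.61
Solving the 2×2 system: x ≈ -99.6, y ≈ -55.3 km.
Check against MNV (with the unrounded x, y): √((x − 180.5)²+(y − 20.4)²) = 290.16 ≈ 290.15 km. ✓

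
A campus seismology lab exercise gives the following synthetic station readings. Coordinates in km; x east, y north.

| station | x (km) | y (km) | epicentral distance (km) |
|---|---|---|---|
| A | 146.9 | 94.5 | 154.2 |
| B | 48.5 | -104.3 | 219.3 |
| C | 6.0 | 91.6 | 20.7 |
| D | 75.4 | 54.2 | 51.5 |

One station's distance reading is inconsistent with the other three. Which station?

Solve using three stations at a time. Using A, B, C (subtract circle equations pairwise → linear system) gives (x, y) ≈ (-6.7, 107.9).
Distances from that point to each station vs reported:
  A: calculated 154.2 vs reported 154.2 → residual 0.0 km
  B: calculated 219.3 vs reported 219.3 → residual 0.0 km
  C: calculated 20.7 vs reported 20.7 → residual 0.0 km
  D: calculated 98.1 vs reported 51.5 → residual 46.6 km
A, B, C are mutually consistent (residuals ≈ 0); D is off by 46.6 km.

D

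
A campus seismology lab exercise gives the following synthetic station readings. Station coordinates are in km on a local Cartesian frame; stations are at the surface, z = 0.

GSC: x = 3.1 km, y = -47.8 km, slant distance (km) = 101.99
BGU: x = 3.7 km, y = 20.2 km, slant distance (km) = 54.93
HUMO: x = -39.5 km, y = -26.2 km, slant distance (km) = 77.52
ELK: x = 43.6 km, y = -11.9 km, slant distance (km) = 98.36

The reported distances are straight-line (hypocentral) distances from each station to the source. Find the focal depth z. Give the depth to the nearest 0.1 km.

z ≈ 37.9 km

Each station gives a sphere (x−x_i)² + (y−y_i)² + z² = d_i² (stations at z=0).
Subtracting the GSC sphere from BGU and HUMO: z² cancels, leaving linear equations in x and y:
1.2 x + 136.0 y = 5511.94
-85.2 x + 43.2 y = 4344.85
Solving: x ≈ -30.310, y ≈ 40.796 km (keep extra digits for the depth step; rounded: -30.3, 40.8).
Then from the GSC sphere: z² = 101.99² − (x − 3.1)² − (y + 47.8)² with x = -30.310, y = 40.796, so z ≈ 37.901 ≈ 37.9 km.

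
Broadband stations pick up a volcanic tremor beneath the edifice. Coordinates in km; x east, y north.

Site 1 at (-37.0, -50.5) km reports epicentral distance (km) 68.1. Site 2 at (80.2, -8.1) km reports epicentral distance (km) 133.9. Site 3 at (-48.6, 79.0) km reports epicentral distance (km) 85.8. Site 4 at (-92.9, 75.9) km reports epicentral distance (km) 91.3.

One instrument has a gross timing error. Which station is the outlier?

Solve using three stations at a time. Using Site 2, Site 3, Site 4 (subtract circle equations pairwise → linear system) gives (x, y) ≈ (-53.9, -6.9).
Distances from that point to each station vs reported:
  Site 1: calculated 46.8 vs reported 68.1 → residual 21.3 km
  Site 2: calculated 134.1 vs reported 133.9 → residual 0.2 km
  Site 3: calculated 86.0 vs reported 85.8 → residual 0.2 km
  Site 4: calculated 91.5 vs reported 91.3 → residual 0.2 km
Site 2, Site 3, Site 4 are mutually consistent (residuals ≈ 0); Site 1 is off by 21.3 km.

Site 1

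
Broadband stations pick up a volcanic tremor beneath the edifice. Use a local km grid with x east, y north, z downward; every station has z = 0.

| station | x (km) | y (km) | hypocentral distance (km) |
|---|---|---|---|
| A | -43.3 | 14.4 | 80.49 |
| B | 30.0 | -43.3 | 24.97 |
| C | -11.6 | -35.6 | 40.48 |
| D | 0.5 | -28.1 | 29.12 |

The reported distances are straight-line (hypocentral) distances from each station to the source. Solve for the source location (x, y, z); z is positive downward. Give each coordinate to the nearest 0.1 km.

(23.8, -26.5, 17.4)

Each station gives a sphere (x−x_i)² + (y−y_i)² + z² = d_i² (stations at z=0).
Subtracting the A sphere from B and C: z² cancels, leaving linear equations in x and y:
146.6 x − 115.4 y = 6547.78
63.4 x − 100.0 y = 4159.68
Solving: x ≈ 23.796, y ≈ -26.510 km (keep extra digits for the depth step; rounded: 23.8, -26.5).
Then from the A sphere: z² = 80.49² − (x + 43.3)² − (y − 14.4)² with x = 23.796, y = -26.510, so z ≈ 17.411 ≈ 17.4 km.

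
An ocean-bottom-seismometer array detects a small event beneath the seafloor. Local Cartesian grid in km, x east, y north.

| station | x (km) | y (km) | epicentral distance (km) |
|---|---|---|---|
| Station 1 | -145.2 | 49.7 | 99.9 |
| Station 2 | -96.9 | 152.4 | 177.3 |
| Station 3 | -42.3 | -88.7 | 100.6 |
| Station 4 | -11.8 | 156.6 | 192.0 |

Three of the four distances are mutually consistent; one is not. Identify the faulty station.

Station 3

Solve using three stations at a time. Using Station 1, Station 2, Station 4 (subtract circle equations pairwise → linear system) gives (x, y) ≈ (-77.4, -23.9).
Distances from that point to each station vs reported:
  Station 1: calculated 100.1 vs reported 99.9 → residual 0.2 km
  Station 2: calculated 177.4 vs reported 177.3 → residual 0.1 km
  Station 3: calculated 73.7 vs reported 100.6 → residual 26.9 km
  Station 4: calculated 192.1 vs reported 192.0 → residual 0.1 km
Station 1, Station 2, Station 4 are mutually consistent (residuals ≈ 0); Station 3 is off by 26.9 km.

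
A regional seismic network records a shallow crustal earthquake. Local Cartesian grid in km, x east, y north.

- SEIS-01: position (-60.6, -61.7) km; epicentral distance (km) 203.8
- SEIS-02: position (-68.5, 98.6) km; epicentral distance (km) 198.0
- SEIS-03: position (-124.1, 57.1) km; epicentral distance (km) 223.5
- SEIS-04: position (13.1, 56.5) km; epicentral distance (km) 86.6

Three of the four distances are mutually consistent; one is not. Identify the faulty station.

SEIS-02

Solve using three stations at a time. Using SEIS-01, SEIS-03, SEIS-04 (subtract circle equations pairwise → linear system) gives (x, y) ≈ (99.2, 64.7).
Distances from that point to each station vs reported:
  SEIS-01: calculated 203.8 vs reported 203.8 → residual 0.0 km
  SEIS-02: calculated 171.1 vs reported 198.0 → residual 26.9 km
  SEIS-03: calculated 223.5 vs reported 223.5 → residual 0.0 km
  SEIS-04: calculated 86.5 vs reported 86.6 → residual 0.1 km
SEIS-01, SEIS-03, SEIS-04 are mutually consistent (residuals ≈ 0); SEIS-02 is off by 26.9 km.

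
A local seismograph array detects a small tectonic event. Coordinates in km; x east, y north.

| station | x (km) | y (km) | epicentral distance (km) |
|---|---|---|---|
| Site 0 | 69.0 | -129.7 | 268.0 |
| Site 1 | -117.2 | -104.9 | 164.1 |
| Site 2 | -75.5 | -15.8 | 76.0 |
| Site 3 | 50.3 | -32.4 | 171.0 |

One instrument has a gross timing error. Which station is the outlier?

Site 0

Solve using three stations at a time. Using Site 1, Site 2, Site 3 (subtract circle equations pairwise → linear system) gives (x, y) ≈ (-95.1, 57.8).
Distances from that point to each station vs reported:
  Site 0: calculated 249.1 vs reported 268.0 → residual 18.9 km
  Site 1: calculated 164.1 vs reported 164.1 → residual 0.0 km
  Site 2: calculated 76.1 vs reported 76.0 → residual 0.1 km
  Site 3: calculated 171.0 vs reported 171.0 → residual 0.0 km
Site 1, Site 2, Site 3 are mutually consistent (residuals ≈ 0); Site 0 is off by 18.9 km.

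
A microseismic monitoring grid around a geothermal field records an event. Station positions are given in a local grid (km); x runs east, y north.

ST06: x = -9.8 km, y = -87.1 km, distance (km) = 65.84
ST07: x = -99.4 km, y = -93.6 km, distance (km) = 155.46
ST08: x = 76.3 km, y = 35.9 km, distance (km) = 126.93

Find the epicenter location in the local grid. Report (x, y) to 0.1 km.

Circle about each station: (x + 9.8)² + (y + 87.1)² = 65.84²; (x + 99.4)² + (y + 93.6)² = 155.46²; (x − 76.3)² + (y − 35.9)² = 126.93².
Subtracting pairs of circle equations eliminates x²+y² and gives linear equations (the radical axes):
-179.2 x − 13.0 y = -8874.04
172.2 x + 246.0 y = -12348.27
Solving the 2×2 system: x ≈ 56.0, y ≈ -89.4 km.

(56.0, -89.4)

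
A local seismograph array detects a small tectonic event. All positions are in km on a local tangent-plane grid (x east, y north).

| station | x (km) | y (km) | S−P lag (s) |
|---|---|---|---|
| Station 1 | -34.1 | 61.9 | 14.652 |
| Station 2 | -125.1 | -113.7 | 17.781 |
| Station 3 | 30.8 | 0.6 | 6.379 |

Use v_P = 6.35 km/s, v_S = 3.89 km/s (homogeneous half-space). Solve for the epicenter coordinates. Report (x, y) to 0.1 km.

(45.7, -61.7)

Distance from S−P lag: d = Δt · v_P v_S / (v_P − v_S) = Δt · (6.35·3.89)/(6.35−3.89) ≈ 10.0413·Δt.
So d_Station 1 = 147.12, d_Station 2 = 178.54, d_Station 3 = 64.05 km.
Circle about each station: (x + 34.1)² + (y − 61.9)² = 147.12²; (x + 125.1)² + (y + 113.7)² = 178.54²; (x − 30.8)² + (y − 0.6)² = 64.05².
Subtracting the Station 1 equation from the Station 2 and Station 3 equations removes the quadratic terms:
-182.0 x − 351.2 y = 13351.04
129.8 x − 122.6 y = 13496.47
Solving the 2×2 system: x ≈ 45.7, y ≈ -61.7 km.
Check against Station 1 (with the unrounded x, y): √((x + 34.1)²+(y − 61.9)²) = 147.12 ≈ 147.12 km. ✓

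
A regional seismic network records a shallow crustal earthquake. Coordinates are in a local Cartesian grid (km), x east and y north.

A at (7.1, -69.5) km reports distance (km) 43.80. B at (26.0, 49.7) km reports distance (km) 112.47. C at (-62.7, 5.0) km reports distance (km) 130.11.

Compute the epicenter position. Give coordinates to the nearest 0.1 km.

Circle about each station: (x − 7.1)² + (y + 69.5)² = 43.80²; (x − 26.0)² + (y − 49.7)² = 112.47²; (x + 62.7)² + (y − 5.0)² = 130.11².
Subtracting pairs of circle equations eliminates x²+y² and gives linear equations (the radical axes):
37.8 x + 238.4 y = -12465.63
-139.6 x + 149.0 y = -15934.54
Solving the 2×2 system: x ≈ 49.9, y ≈ -60.2 km.

49.9 km east, -60.2 km north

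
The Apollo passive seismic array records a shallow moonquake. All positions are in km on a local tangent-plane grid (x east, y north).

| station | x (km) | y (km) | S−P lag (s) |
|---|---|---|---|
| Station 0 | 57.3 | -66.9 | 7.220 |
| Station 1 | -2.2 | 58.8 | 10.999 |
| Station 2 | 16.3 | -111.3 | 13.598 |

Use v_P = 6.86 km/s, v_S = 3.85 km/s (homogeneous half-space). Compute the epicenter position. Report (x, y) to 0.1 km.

Distance from S−P lag: d = Δt · v_P v_S / (v_P − v_S) = Δt · (6.86·3.85)/(6.86−3.85) ≈ 8.7744·Δt.
So d_Station 0 = 63.35, d_Station 1 = 96.51, d_Station 2 = 119.31 km.
Circle about each station: (x − 57.3)² + (y + 66.9)² = 63.35²; (x + 2.2)² + (y − 58.8)² = 96.51²; (x − 16.3)² + (y + 111.3)² = 119.31².
Subtracting the Station 0 equation from the Station 1 and Station 2 equations removes the quadratic terms:
-119.0 x + 251.4 y = -9597.58
-82.0 x − 88.8 y = -5327.17
Solving the 2×2 system: x ≈ 70.3, y ≈ -4.9 km.

70.3 km east, -4.9 km north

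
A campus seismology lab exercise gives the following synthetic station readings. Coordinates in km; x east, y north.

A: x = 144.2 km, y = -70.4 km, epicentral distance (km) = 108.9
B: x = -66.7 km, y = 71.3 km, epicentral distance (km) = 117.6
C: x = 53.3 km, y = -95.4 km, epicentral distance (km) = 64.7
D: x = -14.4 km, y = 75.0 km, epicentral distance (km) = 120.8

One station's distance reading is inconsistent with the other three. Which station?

Solve using three stations at a time. Using A, C, D (subtract circle equations pairwise → linear system) gives (x, y) ≈ (42.4, -31.6).
Distances from that point to each station vs reported:
  A: calculated 108.9 vs reported 108.9 → residual 0.0 km
  B: calculated 150.0 vs reported 117.6 → residual 32.4 km
  C: calculated 64.7 vs reported 64.7 → residual 0.0 km
  D: calculated 120.8 vs reported 120.8 → residual 0.0 km
A, C, D are mutually consistent (residuals ≈ 0); B is off by 32.4 km.

B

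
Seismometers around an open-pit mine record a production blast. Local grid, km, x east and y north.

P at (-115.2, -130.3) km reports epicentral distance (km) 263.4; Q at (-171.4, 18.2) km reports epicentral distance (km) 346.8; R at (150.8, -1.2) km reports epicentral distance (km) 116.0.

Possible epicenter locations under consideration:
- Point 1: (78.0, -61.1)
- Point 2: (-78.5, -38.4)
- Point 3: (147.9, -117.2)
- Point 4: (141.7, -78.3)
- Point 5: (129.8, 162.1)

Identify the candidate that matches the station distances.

For each candidate, compare |candidate − station| to the reported distance:
Point 1: residuals P 58.2, Q 85.1, R 21.7 → max 85.1 km
Point 2: residuals P 164.4, Q 238.0, R 116.3 → max 238.0 km
Point 3: residuals P 0.0, Q 0.0, R 0.0 → max 0.0 km
Point 4: residuals P 1.3, Q 19.2, R 38.4 → max 38.4 km
Point 5: residuals P 118.1, Q 13.0, R 48.6 → max 118.1 km
Only Point 3 has all residuals ≈ 0.

Point 3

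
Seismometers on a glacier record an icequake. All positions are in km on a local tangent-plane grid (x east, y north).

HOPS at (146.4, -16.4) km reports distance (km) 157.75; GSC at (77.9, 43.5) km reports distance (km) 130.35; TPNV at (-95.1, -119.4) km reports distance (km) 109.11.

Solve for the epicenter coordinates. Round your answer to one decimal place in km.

Circle about each station: (x − 146.4)² + (y + 16.4)² = 157.75²; (x − 77.9)² + (y − 43.5)² = 130.35²; (x + 95.1)² + (y + 119.4)² = 109.11².
Subtracting pairs of circle equations eliminates x²+y² and gives linear equations (the radical axes):
-137.0 x + 119.8 y = -5847.32
-483.0 x − 206.0 y = 14578.52
Solving the 2×2 system: x ≈ -6.3, y ≈ -56.0 km.
Check against HOPS (with the unrounded x, y): √((x − 146.4)²+(y + 16.4)²) = 157.75 ≈ 157.75 km. ✓

(-6.3, -56.0)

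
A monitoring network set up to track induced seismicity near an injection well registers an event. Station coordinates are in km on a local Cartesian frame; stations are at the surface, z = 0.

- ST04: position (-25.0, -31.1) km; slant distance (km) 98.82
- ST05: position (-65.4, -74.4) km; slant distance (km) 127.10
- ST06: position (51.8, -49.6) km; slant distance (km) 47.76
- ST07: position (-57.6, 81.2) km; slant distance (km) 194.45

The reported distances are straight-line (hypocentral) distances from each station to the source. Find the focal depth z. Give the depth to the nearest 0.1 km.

z ≈ 42.1 km

Each station gives a sphere (x−x_i)² + (y−y_i)² + z² = d_i² (stations at z=0).
Subtracting the ST04 sphere from ST05 and ST06: z² cancels, leaving linear equations in x and y:
-80.8 x − 86.6 y = 1831.29
153.6 x − 37.0 y = 11035.56
Solving: x ≈ 54.503, y ≈ -71.999 km (keep extra digits for the depth step; rounded: 54.5, -72.0).
Then from the ST04 sphere: z² = 98.82² − (x + 25.0)² − (y + 31.1)² with x = 54.503, y = -71.999, so z ≈ 42.094 ≈ 42.1 km.
Check against ST07 (with the unrounded solution): distance 194.45 ≈ 194.45 km. ✓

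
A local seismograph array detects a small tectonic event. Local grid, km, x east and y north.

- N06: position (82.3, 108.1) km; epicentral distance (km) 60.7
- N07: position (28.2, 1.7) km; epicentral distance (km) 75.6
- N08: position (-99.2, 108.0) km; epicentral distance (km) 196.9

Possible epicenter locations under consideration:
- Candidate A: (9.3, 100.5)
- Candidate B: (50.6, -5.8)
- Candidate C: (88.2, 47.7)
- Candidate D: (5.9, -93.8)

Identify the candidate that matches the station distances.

Candidate C

For each candidate, compare |candidate − station| to the reported distance:
Candidate A: residuals N06 12.7, N07 25.0, N08 88.1 → max 88.1 km
Candidate B: residuals N06 57.5, N07 52.0, N08 8.8 → max 57.5 km
Candidate C: residuals N06 0.0, N07 0.0, N08 0.0 → max 0.0 km
Candidate D: residuals N06 155.2, N07 22.5, N08 30.6 → max 155.2 km
Only Candidate C has all residuals ≈ 0.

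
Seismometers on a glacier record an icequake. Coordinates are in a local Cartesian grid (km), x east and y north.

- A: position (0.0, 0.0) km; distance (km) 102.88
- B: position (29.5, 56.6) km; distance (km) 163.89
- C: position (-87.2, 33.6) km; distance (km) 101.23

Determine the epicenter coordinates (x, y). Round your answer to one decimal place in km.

x ≈ -77.9 km, y ≈ -67.2 km

Circle about each station: x² + y² = 102.88²; (x − 29.5)² + (y − 56.6)² = 163.89²; (x + 87.2)² + (y − 33.6)² = 101.23².
Subtracting the A equation from the B and C equations removes the quadratic terms:
59.0 x + 113.2 y = -12201.83
-174.4 x + 67.2 y = 9069.58
Solving the 2×2 system: x ≈ -77.9, y ≈ -67.2 km.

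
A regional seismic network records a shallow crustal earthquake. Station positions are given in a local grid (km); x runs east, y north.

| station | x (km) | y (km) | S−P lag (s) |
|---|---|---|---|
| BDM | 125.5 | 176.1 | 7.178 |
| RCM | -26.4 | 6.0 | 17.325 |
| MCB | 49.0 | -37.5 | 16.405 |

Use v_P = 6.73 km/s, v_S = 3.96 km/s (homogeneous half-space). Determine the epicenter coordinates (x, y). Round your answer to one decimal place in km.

Distance from S−P lag: d = Δt · v_P v_S / (v_P − v_S) = Δt · (6.73·3.96)/(6.73−3.96) ≈ 9.6212·Δt.
So d_BDM = 69.06, d_RCM = 166.69, d_MCB = 157.84 km.
Circle about each station: (x − 125.5)² + (y − 176.1)² = 69.06²; (x + 26.4)² + (y − 6.0)² = 166.69²; (x − 49.0)² + (y + 37.5)² = 157.84².
Subtracting the BDM equation from the RCM and MCB equations removes the quadratic terms:
-303.8 x − 340.2 y = -69044.77
-153.0 x − 427.2 y = -63098.39
Solving the 2×2 system: x ≈ 103.3, y ≈ 110.7 km.

x ≈ 103.3 km, y ≈ 110.7 km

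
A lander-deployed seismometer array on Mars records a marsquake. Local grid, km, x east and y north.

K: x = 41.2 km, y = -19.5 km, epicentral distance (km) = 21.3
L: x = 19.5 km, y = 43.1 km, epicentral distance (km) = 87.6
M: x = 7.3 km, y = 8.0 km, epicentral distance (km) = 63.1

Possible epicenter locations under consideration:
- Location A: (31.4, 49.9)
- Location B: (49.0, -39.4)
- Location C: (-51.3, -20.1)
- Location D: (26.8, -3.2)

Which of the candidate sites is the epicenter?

For each candidate, compare |candidate − station| to the reported distance:
Location A: residuals K 48.8, L 73.9, M 14.8 → max 73.9 km
Location B: residuals K 0.1, L 0.0, M 0.0 → max 0.1 km
Location C: residuals K 71.2, L 7.3, M 1.9 → max 71.2 km
Location D: residuals K 0.4, L 40.7, M 40.6 → max 40.7 km
Only Location B has all residuals ≈ 0.

Location B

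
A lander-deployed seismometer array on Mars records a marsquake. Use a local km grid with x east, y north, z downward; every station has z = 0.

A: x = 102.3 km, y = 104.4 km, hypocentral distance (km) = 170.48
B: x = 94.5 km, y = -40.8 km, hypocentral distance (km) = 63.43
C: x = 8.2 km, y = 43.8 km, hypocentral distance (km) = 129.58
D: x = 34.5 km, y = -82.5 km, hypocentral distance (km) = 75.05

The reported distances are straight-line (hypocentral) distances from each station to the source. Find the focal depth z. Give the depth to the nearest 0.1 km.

Each station gives a sphere (x−x_i)² + (y−y_i)² + z² = d_i² (stations at z=0).
Subtracting the A sphere from B and C: z² cancels, leaving linear equations in x and y:
-15.6 x − 290.4 y = 14270.31
-188.2 x − 121.2 y = -7106.52
Solving: x ≈ 71.894, y ≈ -53.002 km (keep extra digits for the depth step; rounded: 71.9, -53.0).
Then from the A sphere: z² = 170.48² − (x − 102.3)² − (y − 104.4)² with x = 71.894, y = -53.002, so z ≈ 57.996 ≈ 58.0 km.

depth ≈ 58.0 km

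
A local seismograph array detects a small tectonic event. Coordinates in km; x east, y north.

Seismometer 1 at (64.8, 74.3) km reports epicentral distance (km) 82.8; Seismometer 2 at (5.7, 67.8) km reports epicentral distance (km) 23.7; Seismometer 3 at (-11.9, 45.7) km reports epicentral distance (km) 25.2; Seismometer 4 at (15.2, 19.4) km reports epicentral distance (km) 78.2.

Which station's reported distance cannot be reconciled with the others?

Solve using three stations at a time. Using Seismometer 1, Seismometer 2, Seismometer 3 (subtract circle equations pairwise → linear system) gives (x, y) ≈ (-17.9, 70.2).
Distances from that point to each station vs reported:
  Seismometer 1: calculated 82.8 vs reported 82.8 → residual 0.0 km
  Seismometer 2: calculated 23.7 vs reported 23.7 → residual 0.0 km
  Seismometer 3: calculated 25.2 vs reported 25.2 → residual 0.0 km
  Seismometer 4: calculated 60.6 vs reported 78.2 → residual 17.6 km
Seismometer 1, Seismometer 2, Seismometer 3 are mutually consistent (residuals ≈ 0); Seismometer 4 is off by 17.6 km.

Seismometer 4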